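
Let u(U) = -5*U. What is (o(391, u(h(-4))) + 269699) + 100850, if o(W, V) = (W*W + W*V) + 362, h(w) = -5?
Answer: 533567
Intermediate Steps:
o(W, V) = 362 + W**2 + V*W (o(W, V) = (W**2 + V*W) + 362 = 362 + W**2 + V*W)
(o(391, u(h(-4))) + 269699) + 100850 = ((362 + 391**2 - 5*(-5)*391) + 269699) + 100850 = ((362 + 152881 + 25*391) + 269699) + 100850 = ((362 + 152881 + 9775) + 269699) + 100850 = (163018 + 269699) + 100850 = 432717 + 100850 = 533567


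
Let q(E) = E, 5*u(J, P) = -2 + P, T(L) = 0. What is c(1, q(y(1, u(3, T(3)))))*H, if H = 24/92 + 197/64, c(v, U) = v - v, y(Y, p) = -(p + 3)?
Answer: 0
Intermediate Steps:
u(J, P) = -⅖ + P/5 (u(J, P) = (-2 + P)/5 = -⅖ + P/5)
y(Y, p) = -3 - p (y(Y, p) = -(3 + p) = -3 - p)
c(v, U) = 0
H = 4915/1472 (H = 24*(1/92) + 197*(1/64) = 6/23 + 197/64 = 4915/1472 ≈ 3.3390)
c(1, q(y(1, u(3, T(3)))))*H = 0*(4915/1472) = 0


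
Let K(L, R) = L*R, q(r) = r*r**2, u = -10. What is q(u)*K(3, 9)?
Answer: -27000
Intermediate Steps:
q(r) = r**3
q(u)*K(3, 9) = (-10)**3*(3*9) = -1000*27 = -27000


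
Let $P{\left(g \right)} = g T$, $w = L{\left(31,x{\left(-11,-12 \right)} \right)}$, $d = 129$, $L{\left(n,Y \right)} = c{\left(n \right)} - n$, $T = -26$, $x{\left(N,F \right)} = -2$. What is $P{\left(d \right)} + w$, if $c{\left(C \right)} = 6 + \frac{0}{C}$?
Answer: $-3379$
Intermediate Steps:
$c{\left(C \right)} = 6$ ($c{\left(C \right)} = 6 + 0 = 6$)
$L{\left(n,Y \right)} = 6 - n$
$w = -25$ ($w = 6 - 31 = -25$)
$P{\left(g \right)} = - 26 g$ ($P{\left(g \right)} = g \left(-26\right) = - 26 g$)
$P{\left(d \right)} + w = \left(-26\right) 129 - 25 = -3354 - 25 = -3379$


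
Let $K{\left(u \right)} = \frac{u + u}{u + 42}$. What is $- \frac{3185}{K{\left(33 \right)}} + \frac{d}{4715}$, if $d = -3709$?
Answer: $- \frac{375513473}{103730} \approx -3620.1$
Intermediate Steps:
$K{\left(u \right)} = \frac{2 u}{42 + u}$
$- \frac{3185}{K{\left(33 \right)}} + \frac{d}{4715} = - \frac{3185}{2 \cdot 33 \frac{1}{42 + 33}} - \frac{3709}{4715} = - \frac{3185}{2 \cdot 33 \cdot \frac{1}{75}} - \frac{3709}{4715} = - \frac{3185}{\frac{22}{25}} - \frac{3709}{4715} = \left(-3185\right) \frac{25}{22} - \frac{3709}{4715} = - \frac{79625}{22} - \frac{3709}{4715} = - \frac{375513473}{103730}$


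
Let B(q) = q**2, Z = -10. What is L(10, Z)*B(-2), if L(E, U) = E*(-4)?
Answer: -160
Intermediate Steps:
L(E, U) = -4*E
L(10, Z)*B(-2) = -4*10*(-2)**2 = -40*4 = -160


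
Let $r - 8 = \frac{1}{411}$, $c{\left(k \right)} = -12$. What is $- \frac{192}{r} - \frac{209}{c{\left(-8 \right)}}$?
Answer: $- \frac{259543}{39468} \approx -6.576$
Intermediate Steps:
$r = \frac{3289}{411}$ ($r = 8 + \frac{1}{411} = \frac{3289}{411} \approx 8.0024$)
$- \frac{192}{r} - \frac{209}{c{\left(-8 \right)}} = - \frac{192}{\frac{3289}{411}} - \frac{209}{-12} = \left(-192\right) \frac{411}{3289} - - \frac{209}{12} = - \frac{78912}{3289} + \frac{209}{12} = - \frac{259543}{39468}$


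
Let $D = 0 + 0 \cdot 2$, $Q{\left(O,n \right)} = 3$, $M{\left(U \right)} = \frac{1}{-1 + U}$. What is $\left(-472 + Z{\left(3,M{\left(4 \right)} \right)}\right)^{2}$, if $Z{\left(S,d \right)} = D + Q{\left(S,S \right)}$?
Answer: $219961$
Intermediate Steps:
$D = 0$ ($D = 0 + 0 = 0$)
$Z{\left(S,d \right)} = 3$ ($Z{\left(S,d \right)} = 0 + 3 = 3$)
$\left(-472 + Z{\left(3,M{\left(4 \right)} \right)}\right)^{2} = \left(-472 + 3\right)^{2} = \left(-469\right)^{2} = 219961$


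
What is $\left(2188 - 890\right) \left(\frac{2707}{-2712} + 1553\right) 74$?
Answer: $\frac{101071413377}{678} \approx 1.4907 \cdot 10^{8}$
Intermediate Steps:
$\left(2188 - 890\right) \left(\frac{2707}{-2712} + 1553\right) 74 = 1298 \left(2707 \left(- \frac{1}{2712}\right) + 1553\right) 74 = 1298 \left(- \frac{2707}{2712} + 1553\right) 74 = 1298 \cdot \frac{4209029}{2712} \cdot 74 = \frac{2731659821}{1356} \cdot 74 = \frac{101071413377}{678}$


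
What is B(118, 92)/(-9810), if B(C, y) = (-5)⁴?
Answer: -125/1962 ≈ -0.063710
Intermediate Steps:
B(C, y) = 625
B(118, 92)/(-9810) = 625/(-9810) = 625*(-1/9810) = -125/1962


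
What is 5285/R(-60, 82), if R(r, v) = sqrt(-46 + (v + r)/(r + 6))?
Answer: -2265*I*sqrt(3759)/179 ≈ -775.8*I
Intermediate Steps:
R(r, v) = sqrt(-46 + (r + v)/(6 + r))
5285/R(-60, 82) = 5285/(sqrt((-276 + 82 - 45*(-60))/(6 - 60))) = 5285/(sqrt((-276 + 82 + 2700)/(-54))) = 5285/(sqrt(-1/54*2506)) = 5285/(sqrt(-1253/27)) = 5285/((I*sqrt(3759)/9)) = 5285*(-3*I*sqrt(3759)/1253) = -2265*I*sqrt(3759)/179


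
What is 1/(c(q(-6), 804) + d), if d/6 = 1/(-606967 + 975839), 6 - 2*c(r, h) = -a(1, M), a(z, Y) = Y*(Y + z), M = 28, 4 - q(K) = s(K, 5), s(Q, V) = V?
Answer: 184436/75434327 ≈ 0.0024450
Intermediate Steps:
q(K) = -1 (q(K) = 4 - 1*5 = 4 - 5 = -1)
c(r, h) = 409 (c(r, h) = 3 - (-1)*28*(28 + 1)/2 = 3 - (-1)*28*29/2 = 3 - (-1)*812/2 = 3 - ½*(-812) = 3 + 406 = 409)
d = 3/184436 (d = 6/(-606967 + 975839) = 6/368872 = 6*(1/368872) = 3/184436 ≈ 1.6266e-5)
1/(c(q(-6), 804) + d) = 1/(409 + 3/184436) = 1/(75434327/184436) = 184436/75434327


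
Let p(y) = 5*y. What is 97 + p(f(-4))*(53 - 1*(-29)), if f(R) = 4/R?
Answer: -313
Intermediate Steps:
97 + p(f(-4))*(53 - 1*(-29)) = 97 + (5*(4/(-4)))*(53 - 1*(-29)) = 97 + (5*(4*(-¼)))*(53 + 29) = 97 + (5*(-1))*82 = 97 - 5*82 = 97 - 410 = -313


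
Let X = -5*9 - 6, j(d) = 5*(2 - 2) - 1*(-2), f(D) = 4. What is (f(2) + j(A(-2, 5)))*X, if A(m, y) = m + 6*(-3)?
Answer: -306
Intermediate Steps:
A(m, y) = -18 + m (A(m, y) = m - 18 = -18 + m)
j(d) = 2 (j(d) = 5*0 + 2 = 0 + 2 = 2)
X = -51 (X = -45 - 6 = -51)
(f(2) + j(A(-2, 5)))*X = (4 + 2)*(-51) = 6*(-51) = -306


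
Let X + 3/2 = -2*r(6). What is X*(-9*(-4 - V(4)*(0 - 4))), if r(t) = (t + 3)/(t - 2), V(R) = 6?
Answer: 1080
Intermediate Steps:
r(t) = (3 + t)/(-2 + t)
X = -6 (X = -3/2 - 2*(3 + 6)/(-2 + 6) = -3/2 - 2*9/4 = -3/2 - 9/2 = -6)
X*(-9*(-4 - V(4)*(0 - 4))) = -(-54)*(-4 - 6*(0 - 4)) = -(-54)*(-4 - 6*(-4)) = -(-54)*(-4 - 1*(-24)) = -(-54)*(-4 + 24) = -(-54)*20 = -6*(-180) = 1080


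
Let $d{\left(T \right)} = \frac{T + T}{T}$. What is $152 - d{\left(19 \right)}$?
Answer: $150$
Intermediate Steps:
$d{\left(T \right)} = 2$ ($d{\left(T \right)} = \frac{2 T}{T} = 2$)
$152 - d{\left(19 \right)} = 152 - 2 = 150$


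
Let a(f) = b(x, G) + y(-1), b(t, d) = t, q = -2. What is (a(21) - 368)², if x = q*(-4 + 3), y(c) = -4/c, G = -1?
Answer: 131044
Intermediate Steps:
x = 2 (x = -2*(-4 + 3) = -2*(-1) = 2)
a(f) = 6 (a(f) = 2 - 4/(-1) = 2 - 4*(-1) = 2 + 4 = 6)
(a(21) - 368)² = (6 - 368)² = (-362)² = 131044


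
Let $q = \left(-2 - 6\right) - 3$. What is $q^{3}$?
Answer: $-1331$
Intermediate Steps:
$q = -11$ ($q = \left(-2 - 6\right) - 3 = -8 - 3 = -11$)
$q^{3} = \left(-11\right)^{3} = -1331$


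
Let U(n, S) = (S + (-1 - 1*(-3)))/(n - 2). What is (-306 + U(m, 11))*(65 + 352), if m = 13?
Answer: -1398201/11 ≈ -1.2711e+5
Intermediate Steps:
U(n, S) = (2 + S)/(-2 + n) (U(n, S) = (S + (-1 + 3))/(-2 + n) = (S + 2)/(-2 + n) = (2 + S)/(-2 + n))
(-306 + U(m, 11))*(65 + 352) = (-306 + (2 + 11)/(-2 + 13))*(65 + 352) = (-306 + 13/11)*417 = -3353/11*417 = -1398201/11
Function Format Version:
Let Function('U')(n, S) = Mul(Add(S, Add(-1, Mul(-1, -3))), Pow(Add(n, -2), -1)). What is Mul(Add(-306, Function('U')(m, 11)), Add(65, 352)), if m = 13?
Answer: Rational(-1398201, 11) ≈ -1.2711e+5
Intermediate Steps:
Function('U')(n, S) = Mul(Pow(Add(-2, n), -1), Add(2, S)) (Function('U')(n, S) = Mul(Add(S, Add(-1, 3)), Pow(Add(-2, n), -1)) = Mul(Add(S, 2), Pow(Add(-2, n), -1)) = Mul(Add(2, S), Pow(Add(-2, n), -1)) = Mul(Pow(Add(-2, n), -1), Add(2, S)))
Mul(Add(-306, Function('U')(m, 11)), Add(65, 352)) = Mul(Add(-306, Mul(Pow(Add(-2, 13), -1), Add(2, 11))), Add(65, 352)) = Mul(Add(-306, Mul(Pow(11, -1), 13)), 417) = Mul(Add(-306, Mul(Rational(1, 11), 13)), 417) = Mul(Add(-306, Rational(13, 11)), 417) = Mul(Rational(-3353, 11), 417) = Rational(-1398201, 11)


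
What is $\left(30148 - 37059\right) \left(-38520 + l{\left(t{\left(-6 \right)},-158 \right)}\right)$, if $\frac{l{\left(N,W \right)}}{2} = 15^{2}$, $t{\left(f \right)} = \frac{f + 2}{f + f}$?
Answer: $263101770$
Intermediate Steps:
$t{\left(f \right)} = \frac{2 + f}{2 f}$
$l{\left(N,W \right)} = 450$ ($l{\left(N,W \right)} = 2 \cdot 15^{2} = 2 \cdot 225 = 450$)
$\left(30148 - 37059\right) \left(-38520 + l{\left(t{\left(-6 \right)},-158 \right)}\right) = \left(30148 - 37059\right) \left(-38520 + 450\right) = \left(-6911\right) \left(-38070\right) = 263101770$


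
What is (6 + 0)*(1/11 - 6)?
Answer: -390/11 ≈ -35.455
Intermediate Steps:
(6 + 0)*(1/11 - 6) = 6*(1/11 - 6) = 6*(-65/11) = -390/11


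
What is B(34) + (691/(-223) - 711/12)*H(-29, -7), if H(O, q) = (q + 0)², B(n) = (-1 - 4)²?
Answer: -2702835/892 ≈ -3030.1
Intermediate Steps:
B(n) = 25 (B(n) = (-5)² = 25)
H(O, q) = q²
B(34) + (691/(-223) - 711/12)*H(-29, -7) = 25 + (691/(-223) - 711/12)*(-7)² = 25 + (691*(-1/223) - 711*1/12)*49 = 25 + (-691/223 - 237/4)*49 = 25 - 55615/892*49 = 25 - 2725135/892 = -2702835/892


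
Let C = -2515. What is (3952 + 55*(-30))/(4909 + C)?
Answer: 1151/1197 ≈ 0.96157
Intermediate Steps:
(3952 + 55*(-30))/(4909 + C) = (3952 + 55*(-30))/(4909 - 2515) = (3952 - 1650)/2394 = 2302*(1/2394) = 1151/1197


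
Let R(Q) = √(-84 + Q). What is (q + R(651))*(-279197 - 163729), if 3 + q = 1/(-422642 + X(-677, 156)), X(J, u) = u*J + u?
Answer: 350862723585/264049 - 3986334*√7 ≈ -9.2181e+6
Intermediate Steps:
X(J, u) = u + J*u (X(J, u) = J*u + u = u + J*u)
q = -1584295/528098 (q = -3 + 1/(-422642 + 156*(1 - 677)) = -3 + 1/(-422642 + 156*(-676)) = -3 + 1/(-422642 - 105456) = -3 + 1/(-528098) = -3 - 1/528098 = -1584295/528098 ≈ -3.0000)
(q + R(651))*(-279197 - 163729) = (-1584295/528098 + √(-84 + 651))*(-279197 - 163729) = (-1584295/528098 + √567)*(-442926) = (-1584295/528098 + 9*√7)*(-442926) = 350862723585/264049 - 3986334*√7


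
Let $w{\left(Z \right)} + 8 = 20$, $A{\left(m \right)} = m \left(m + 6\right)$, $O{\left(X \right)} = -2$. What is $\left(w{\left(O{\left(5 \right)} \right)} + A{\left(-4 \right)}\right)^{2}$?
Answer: $16$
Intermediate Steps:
$A{\left(m \right)} = m \left(6 + m\right)$
$w{\left(Z \right)} = 12$ ($w{\left(Z \right)} = -8 + 20 = 12$)
$\left(w{\left(O{\left(5 \right)} \right)} + A{\left(-4 \right)}\right)^{2} = \left(12 - 4 \left(6 - 4\right)\right)^{2} = \left(12 - 8\right)^{2} = 4^{2} = 16$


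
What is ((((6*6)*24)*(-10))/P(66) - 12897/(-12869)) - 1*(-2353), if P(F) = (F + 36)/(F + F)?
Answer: -113596906/12869 ≈ -8827.2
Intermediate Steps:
P(F) = (36 + F)/(2*F) (P(F) = (36 + F)/((2*F)) = (36 + F)*(1/(2*F)) = (36 + F)/(2*F))
((((6*6)*24)*(-10))/P(66) - 12897/(-12869)) - 1*(-2353) = ((((6*6)*24)*(-10))/(((½)*(36 + 66)/66)) - 12897/(-12869)) - 1*(-2353) = (((36*24)*(-10))/(((½)*(1/66)*102)) - 12897*(-1/12869)) + 2353 = ((864*(-10))/(17/22) + 12897/12869) + 2353 = (-8640*22/17 + 12897/12869) + 2353 = (-190080/17 + 12897/12869) + 2353 = -143877663/12869 + 2353 = -113596906/12869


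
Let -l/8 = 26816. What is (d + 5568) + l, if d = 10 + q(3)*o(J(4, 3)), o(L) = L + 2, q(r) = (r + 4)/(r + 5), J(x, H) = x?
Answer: -835779/4 ≈ -2.0894e+5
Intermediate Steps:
l = -214528 (l = -8*26816 = -214528)
q(r) = (4 + r)/(5 + r)
o(L) = 2 + L
d = 61/4 (d = 10 + ((4 + 3)/(5 + 3))*(2 + 4) = 10 + (7/8)*6 = 10 + 21/4 = 61/4 ≈ 15.250)
(d + 5568) + l = (61/4 + 5568) - 214528 = 22333/4 - 214528 = -835779/4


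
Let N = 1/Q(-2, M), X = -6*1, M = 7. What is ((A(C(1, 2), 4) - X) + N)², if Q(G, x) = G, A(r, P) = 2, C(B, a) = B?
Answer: 225/4 ≈ 56.250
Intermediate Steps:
X = -6
N = -½ (N = 1/(-2) = -½ ≈ -0.50000)
((A(C(1, 2), 4) - X) + N)² = ((2 - 1*(-6)) - ½)² = ((2 + 6) - ½)² = (8 - ½)² = (15/2)² = 225/4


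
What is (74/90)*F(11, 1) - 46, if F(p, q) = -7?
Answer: -2329/45 ≈ -51.756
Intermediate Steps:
(74/90)*F(11, 1) - 46 = (74/90)*(-7) - 46 = (74*(1/90))*(-7) - 46 = (37/45)*(-7) - 46 = -259/45 - 46 = -2329/45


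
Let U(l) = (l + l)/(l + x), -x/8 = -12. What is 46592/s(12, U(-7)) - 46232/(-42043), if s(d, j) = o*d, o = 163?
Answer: 512324312/20559027 ≈ 24.920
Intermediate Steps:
x = 96 (x = -8*(-12) = 96)
U(l) = 2*l/(96 + l) (U(l) = (l + l)/(l + 96) = (2*l)/(96 + l) = 2*l/(96 + l))
s(d, j) = 163*d
46592/s(12, U(-7)) - 46232/(-42043) = 46592/((163*12)) - 46232/(-42043) = 46592/1956 - 46232*(-1/42043) = 46592*(1/1956) + 46232/42043 = 11648/489 + 46232/42043 = 512324312/20559027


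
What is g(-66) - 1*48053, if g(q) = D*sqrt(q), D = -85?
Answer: -48053 - 85*I*sqrt(66) ≈ -48053.0 - 690.54*I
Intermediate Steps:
g(q) = -85*sqrt(q)
g(-66) - 1*48053 = -85*I*sqrt(66) - 1*48053 = -85*I*sqrt(66) - 48053 = -48053 - 85*I*sqrt(66)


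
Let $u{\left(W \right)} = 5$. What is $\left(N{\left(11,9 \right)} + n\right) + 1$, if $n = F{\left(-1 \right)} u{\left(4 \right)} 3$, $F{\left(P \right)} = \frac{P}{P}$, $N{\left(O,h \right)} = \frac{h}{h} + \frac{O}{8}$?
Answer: $\frac{147}{8} \approx 18.375$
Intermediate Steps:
$N{\left(O,h \right)} = 1 + \frac{O}{8}$ ($N{\left(O,h \right)} = 1 + O \frac{1}{8} = 1 + \frac{O}{8}$)
$F{\left(P \right)} = 1$
$n = 15$ ($n = 1 \cdot 5 \cdot 3 = 5 \cdot 3 = 15$)
$\left(N{\left(11,9 \right)} + n\right) + 1 = \left(\left(1 + \frac{1}{8} \cdot 11\right) + 15\right) + 1 = \left(\left(1 + \frac{11}{8}\right) + 15\right) + 1 = \left(\frac{19}{8} + 15\right) + 1 = \frac{139}{8} + 1 = \frac{147}{8}$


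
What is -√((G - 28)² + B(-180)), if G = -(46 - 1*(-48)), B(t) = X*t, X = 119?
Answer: -2*I*√1634 ≈ -80.846*I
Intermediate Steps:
B(t) = 119*t
G = -94 (G = -(46 + 48) = -1*94 = -94)
-√((G - 28)² + B(-180)) = -√((-94 - 28)² + 119*(-180)) = -√((-122)² - 21420) = -√(14884 - 21420) = -√(-6536) = -2*I*√1634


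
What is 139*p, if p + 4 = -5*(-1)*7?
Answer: 4309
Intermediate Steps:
p = 31 (p = -4 - 5*(-1)*7 = -4 + 5*7 = -4 + 35 = 31)
139*p = 139*31 = 4309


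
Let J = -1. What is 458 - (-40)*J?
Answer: 418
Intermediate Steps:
458 - (-40)*J = 458 - (-40)*(-1) = 458 - 1*40 = 458 - 40 = 418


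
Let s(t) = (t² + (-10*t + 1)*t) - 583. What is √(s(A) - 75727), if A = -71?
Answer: 5*I*√4870 ≈ 348.93*I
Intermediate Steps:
s(t) = -583 + t² + t*(1 - 10*t) (s(t) = (t² + (1 - 10*t)*t) - 583 = (t² + t*(1 - 10*t)) - 583 = -583 + t² + t*(1 - 10*t))
√(s(A) - 75727) = √((-583 - 71 - 9*(-71)²) - 75727) = √((-583 - 71 - 9*5041) - 75727) = √((-583 - 71 - 45369) - 75727) = √(-46023 - 75727) = √(-121750) = 5*I*√4870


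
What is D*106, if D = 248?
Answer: 26288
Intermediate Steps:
D*106 = 248*106 = 26288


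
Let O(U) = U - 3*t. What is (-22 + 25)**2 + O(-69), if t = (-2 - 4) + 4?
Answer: -54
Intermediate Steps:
t = -2 (t = -6 + 4 = -2)
O(U) = 6 + U (O(U) = U - 3*(-2) = U + 6 = 6 + U)
(-22 + 25)**2 + O(-69) = (-22 + 25)**2 + (6 - 69) = 3**2 - 63 = 9 - 63 = -54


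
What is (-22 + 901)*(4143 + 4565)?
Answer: 7654332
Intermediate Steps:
(-22 + 901)*(4143 + 4565) = 879*8708 = 7654332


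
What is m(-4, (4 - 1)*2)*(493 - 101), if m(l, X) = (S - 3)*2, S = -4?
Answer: -5488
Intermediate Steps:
m(l, X) = -14 (m(l, X) = (-4 - 3)*2 = -7*2 = -14)
m(-4, (4 - 1)*2)*(493 - 101) = -14*(493 - 101) = -14*392 = -5488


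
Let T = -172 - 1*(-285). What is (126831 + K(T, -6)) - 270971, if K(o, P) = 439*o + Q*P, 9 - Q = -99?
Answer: -95181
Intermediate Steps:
Q = 108 (Q = 9 - 1*(-99) = 9 + 99 = 108)
T = 113 (T = -172 + 285 = 113)
K(o, P) = 108*P + 439*o (K(o, P) = 439*o + 108*P = 108*P + 439*o)
(126831 + K(T, -6)) - 270971 = (126831 + (108*(-6) + 439*113)) - 270971 = (126831 + (-648 + 49607)) - 270971 = (126831 + 48959) - 270971 = 175790 - 270971 = -95181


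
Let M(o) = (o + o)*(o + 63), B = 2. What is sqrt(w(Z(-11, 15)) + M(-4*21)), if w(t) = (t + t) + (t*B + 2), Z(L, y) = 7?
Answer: sqrt(3558) ≈ 59.649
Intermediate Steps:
w(t) = 2 + 4*t (w(t) = (t + t) + (t*2 + 2) = 2*t + (2*t + 2) = 2*t + (2 + 2*t) = 2 + 4*t)
M(o) = 2*o*(63 + o) (M(o) = (2*o)*(63 + o) = 2*o*(63 + o))
sqrt(w(Z(-11, 15)) + M(-4*21)) = sqrt((2 + 4*7) + 2*(-4*21)*(63 - 4*21)) = sqrt((2 + 28) + 2*(-84)*(63 - 84)) = sqrt(30 + 2*(-84)*(-21)) = sqrt(30 + 3528) = sqrt(3558)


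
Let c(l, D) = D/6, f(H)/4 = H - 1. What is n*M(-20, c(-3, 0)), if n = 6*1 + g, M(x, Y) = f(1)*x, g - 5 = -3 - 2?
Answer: 0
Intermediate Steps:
f(H) = -4 + 4*H (f(H) = 4*(H - 1) = 4*(-1 + H) = -4 + 4*H)
g = 0 (g = 5 + (-3 - 2) = 5 - 5 = 0)
c(l, D) = D/6 (c(l, D) = D*(⅙) = D/6)
M(x, Y) = 0 (M(x, Y) = (-4 + 4*1)*x = (-4 + 4)*x = 0*x = 0)
n = 6 (n = 6*1 + 0 = 6 + 0 = 6)
n*M(-20, c(-3, 0)) = 6*0 = 0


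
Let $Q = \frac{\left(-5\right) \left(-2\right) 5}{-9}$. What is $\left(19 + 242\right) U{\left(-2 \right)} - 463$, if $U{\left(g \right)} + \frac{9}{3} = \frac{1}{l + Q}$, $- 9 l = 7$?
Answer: $- \frac{24457}{19} \approx -1287.2$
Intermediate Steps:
$l = - \frac{7}{9}$ ($l = \left(- \frac{1}{9}\right) 7 = - \frac{7}{9} \approx -0.77778$)
$Q = - \frac{50}{9}$ ($Q = 10 \cdot 5 \left(- \frac{1}{9}\right) = 50 \left(- \frac{1}{9}\right) = - \frac{50}{9} \approx -5.5556$)
$U{\left(g \right)} = - \frac{60}{19}$ ($U{\left(g \right)} = -3 + \frac{1}{- \frac{7}{9} - \frac{50}{9}} = -3 + \frac{1}{- \frac{19}{3}} = -3 - \frac{3}{19} = - \frac{60}{19}$)
$\left(19 + 242\right) U{\left(-2 \right)} - 463 = \left(19 + 242\right) \left(- \frac{60}{19}\right) - 463 = 261 \left(- \frac{60}{19}\right) - 463 = - \frac{15660}{19} - 463 = - \frac{24457}{19}$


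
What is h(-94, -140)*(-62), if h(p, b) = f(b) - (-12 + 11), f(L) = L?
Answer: 8618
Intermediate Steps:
h(p, b) = 1 + b (h(p, b) = b - (-12 + 11) = b - 1*(-1) = b + 1 = 1 + b)
h(-94, -140)*(-62) = (1 - 140)*(-62) = -139*(-62) = 8618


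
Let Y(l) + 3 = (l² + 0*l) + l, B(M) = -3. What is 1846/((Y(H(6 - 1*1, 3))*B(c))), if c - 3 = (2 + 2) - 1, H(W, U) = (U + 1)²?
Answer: -1846/807 ≈ -2.2875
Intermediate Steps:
H(W, U) = (1 + U)²
c = 6 (c = 3 + ((2 + 2) - 1) = 3 + (4 - 1) = 3 + 3 = 6)
Y(l) = -3 + l + l² (Y(l) = -3 + ((l² + 0*l) + l) = -3 + ((l² + 0) + l) = -3 + (l² + l) = -3 + (l + l²) = -3 + l + l²)
1846/((Y(H(6 - 1*1, 3))*B(c))) = 1846/(((-3 + (1 + 3)² + ((1 + 3)²)²)*(-3))) = 1846/(((-3 + 4² + (4²)²)*(-3))) = 1846/(((-3 + 16 + 16²)*(-3))) = 1846/(((-3 + 16 + 256)*(-3))) = 1846/((269*(-3))) = 1846/(-807) = 1846*(-1/807) = -1846/807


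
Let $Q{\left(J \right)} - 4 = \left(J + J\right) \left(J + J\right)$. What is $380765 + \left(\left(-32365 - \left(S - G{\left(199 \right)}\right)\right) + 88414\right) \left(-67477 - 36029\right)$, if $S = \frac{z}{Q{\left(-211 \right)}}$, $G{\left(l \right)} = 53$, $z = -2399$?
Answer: $- \frac{517035254103715}{89044} \approx -5.8065 \cdot 10^{9}$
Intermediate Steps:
$Q{\left(J \right)} = 4 + 4 J^{2}$ ($Q{\left(J \right)} = 4 + \left(J + J\right) \left(J + J\right) = 4 + 2 J 2 J = 4 + 4 J^{2}$)
$S = - \frac{2399}{178088}$ ($S = - \frac{2399}{4 + 4 \left(-211\right)^{2}} = - \frac{2399}{4 + 4 \cdot 44521} = - \frac{2399}{4 + 178084} = - \frac{2399}{178088} \approx -0.013471$)
$380765 + \left(\left(-32365 - \left(S - G{\left(199 \right)}\right)\right) + 88414\right) \left(-67477 - 36029\right) = 380765 + \left(\left(-32365 - \left(- \frac{2399}{178088} - 53\right)\right) + 88414\right) \left(-67477 - 36029\right) = 380765 + \left(\left(-32365 - \left(- \frac{2399}{178088} - 53\right)\right) + 88414\right) \left(-103506\right) = 380765 + \left(\left(-32365 - - \frac{9441063}{178088}\right) + 88414\right) \left(-103506\right) = 380765 + \left(\left(-32365 + \frac{9441063}{178088}\right) + 88414\right) \left(-103506\right) = 380765 + \left(- \frac{5754377057}{178088} + 88414\right) \left(-103506\right) = 380765 + \frac{9991095375}{178088} \left(-103506\right) = 380765 - \frac{517069158942375}{89044} = - \frac{517035254103715}{89044}$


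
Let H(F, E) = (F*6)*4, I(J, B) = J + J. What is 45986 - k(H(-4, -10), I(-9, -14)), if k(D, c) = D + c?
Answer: 46100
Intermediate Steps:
I(J, B) = 2*J
H(F, E) = 24*F (H(F, E) = (6*F)*4 = 24*F)
45986 - k(H(-4, -10), I(-9, -14)) = 45986 - (24*(-4) + 2*(-9)) = 45986 - (-96 - 18) = 45986 - 1*(-114) = 45986 + 114 = 46100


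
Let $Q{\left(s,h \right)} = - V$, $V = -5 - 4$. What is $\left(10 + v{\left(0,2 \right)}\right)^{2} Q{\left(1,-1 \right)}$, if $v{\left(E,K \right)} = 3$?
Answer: $1521$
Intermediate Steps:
$V = -9$
$Q{\left(s,h \right)} = 9$ ($Q{\left(s,h \right)} = \left(-1\right) \left(-9\right) = 9$)
$\left(10 + v{\left(0,2 \right)}\right)^{2} Q{\left(1,-1 \right)} = \left(10 + 3\right)^{2} \cdot 9 = 13^{2} \cdot 9 = 169 \cdot 9 = 1521$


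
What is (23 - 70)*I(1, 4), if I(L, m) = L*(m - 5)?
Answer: 47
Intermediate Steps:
I(L, m) = L*(-5 + m)
(23 - 70)*I(1, 4) = (23 - 70)*(1*(-5 + 4)) = -47*(-1) = 47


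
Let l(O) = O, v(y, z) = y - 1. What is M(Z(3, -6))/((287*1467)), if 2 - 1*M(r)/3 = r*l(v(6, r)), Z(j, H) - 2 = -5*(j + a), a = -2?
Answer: 17/140343 ≈ 0.00012113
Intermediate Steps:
v(y, z) = -1 + y
Z(j, H) = 12 - 5*j (Z(j, H) = 2 - 5*(j - 2) = 2 - 5*(-2 + j) = 2 + (10 - 5*j) = 12 - 5*j)
M(r) = 6 - 15*r (M(r) = 6 - 3*r*(-1 + 6) = 6 - 3*r*5 = 6 - 15*r)
M(Z(3, -6))/((287*1467)) = (6 - 15*(12 - 5*3))/((287*1467)) = (6 - 15*(12 - 15))/421029 = (6 - 15*(-3))*(1/421029) = (6 + 45)*(1/421029) = 51*(1/421029) = 17/140343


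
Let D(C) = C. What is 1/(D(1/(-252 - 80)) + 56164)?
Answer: 332/18646447 ≈ 1.7805e-5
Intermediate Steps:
1/(D(1/(-252 - 80)) + 56164) = 1/(1/(-252 - 80) + 56164) = 1/(1/(-332) + 56164) = 1/(-1/332 + 56164) = 1/(18646447/332) = 332/18646447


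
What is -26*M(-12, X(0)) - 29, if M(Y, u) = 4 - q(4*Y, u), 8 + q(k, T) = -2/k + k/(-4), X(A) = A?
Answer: -335/12 ≈ -27.917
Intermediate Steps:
q(k, T) = -8 - 2/k - k/4 (q(k, T) = -8 + (-2/k + k/(-4)) = -8 + (-2/k + k*(-¼)) = -8 + (-2/k - k/4) = -8 - 2/k - k/4)
M(Y, u) = 12 + Y + 1/(2*Y) (M(Y, u) = 4 - (-8 - 2*1/(4*Y) - Y) = 4 - (-8 - 1/(2*Y) - Y) = 4 - (-8 - Y - 1/(2*Y)) = 4 + (8 + Y + 1/(2*Y)) = 12 + Y + 1/(2*Y))
-26*M(-12, X(0)) - 29 = -26*(12 - 12 + (½)/(-12)) - 29 = -26*(12 - 12 + (½)*(-1/12)) - 29 = -26*(12 - 12 - 1/24) - 29 = -26*(-1/24) - 29 = 13/12 - 29 = -335/12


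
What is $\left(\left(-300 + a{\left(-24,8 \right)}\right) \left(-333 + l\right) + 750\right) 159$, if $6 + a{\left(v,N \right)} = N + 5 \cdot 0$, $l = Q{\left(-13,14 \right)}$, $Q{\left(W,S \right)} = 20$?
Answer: $14949816$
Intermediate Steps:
$l = 20$
$a{\left(v,N \right)} = -6 + N$ ($a{\left(v,N \right)} = -6 + \left(N + 5 \cdot 0\right) = -6 + \left(N + 0\right) = -6 + N$)
$\left(\left(-300 + a{\left(-24,8 \right)}\right) \left(-333 + l\right) + 750\right) 159 = \left(\left(-300 + \left(-6 + 8\right)\right) \left(-333 + 20\right) + 750\right) 159 = \left(\left(-300 + 2\right) \left(-313\right) + 750\right) 159 = \left(\left(-298\right) \left(-313\right) + 750\right) 159 = \left(93274 + 750\right) 159 = 94024 \cdot 159 = 14949816$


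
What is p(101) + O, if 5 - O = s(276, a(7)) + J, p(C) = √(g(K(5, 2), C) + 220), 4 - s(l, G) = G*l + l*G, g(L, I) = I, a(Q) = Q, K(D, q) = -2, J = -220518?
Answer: 224383 + √321 ≈ 2.2440e+5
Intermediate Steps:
s(l, G) = 4 - 2*G*l (s(l, G) = 4 - (G*l + l*G) = 4 - (G*l + G*l) = 4 - 2*G*l)
p(C) = √(220 + C) (p(C) = √(C + 220) = √(220 + C))
O = 224383 (O = 5 - ((4 - 2*7*276) - 220518) = 5 - ((4 - 3864) - 220518) = 5 - (-3860 - 220518) = 5 - 1*(-224378) = 5 + 224378 = 224383)
p(101) + O = √(220 + 101) + 224383 = √321 + 224383 = 224383 + √321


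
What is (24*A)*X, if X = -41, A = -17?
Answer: 16728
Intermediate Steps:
(24*A)*X = (24*(-17))*(-41) = -408*(-41) = 16728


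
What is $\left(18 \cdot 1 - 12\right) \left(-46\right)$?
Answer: $-276$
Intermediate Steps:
$\left(18 \cdot 1 - 12\right) \left(-46\right) = \left(18 - 12\right) \left(-46\right) = 6 \left(-46\right) = -276$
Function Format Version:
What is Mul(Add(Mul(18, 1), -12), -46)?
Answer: -276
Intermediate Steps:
Mul(Add(Mul(18, 1), -12), -46) = Mul(Add(18, -12), -46) = Mul(6, -46) = -276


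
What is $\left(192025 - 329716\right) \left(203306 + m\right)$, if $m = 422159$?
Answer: $-86120901315$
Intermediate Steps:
$\left(192025 - 329716\right) \left(203306 + m\right) = \left(192025 - 329716\right) \left(203306 + 422159\right) = \left(-137691\right) 625465 = -86120901315$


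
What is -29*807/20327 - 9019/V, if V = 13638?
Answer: -502499327/277219626 ≈ -1.8126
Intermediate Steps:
-29*807/20327 - 9019/V = -29*807/20327 - 9019/13638 = -23403*1/20327 - 9019*1/13638 = -23403/20327 - 9019/13638 = -502499327/277219626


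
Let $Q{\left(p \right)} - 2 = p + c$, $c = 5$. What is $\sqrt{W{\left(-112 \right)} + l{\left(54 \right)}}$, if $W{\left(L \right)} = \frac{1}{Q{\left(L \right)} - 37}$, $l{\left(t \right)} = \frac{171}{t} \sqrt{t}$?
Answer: $\frac{\sqrt{-142 + 191558 \sqrt{6}}}{142} \approx 4.8232$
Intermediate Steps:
$l{\left(t \right)} = \frac{171}{\sqrt{t}}$
$Q{\left(p \right)} = 7 + p$ ($Q{\left(p \right)} = 2 + \left(p + 5\right) = 2 + \left(5 + p\right) = 7 + p$)
$W{\left(L \right)} = \frac{1}{-30 + L}$ ($W{\left(L \right)} = \frac{1}{\left(7 + L\right) - 37} = \frac{1}{-30 + L}$)
$\sqrt{W{\left(-112 \right)} + l{\left(54 \right)}} = \sqrt{\frac{1}{-30 - 112} + \frac{171}{3 \sqrt{6}}} = \sqrt{\frac{1}{-142} + 171 \frac{\sqrt{6}}{18}} = \sqrt{- \frac{1}{142} + \frac{19 \sqrt{6}}{2}}$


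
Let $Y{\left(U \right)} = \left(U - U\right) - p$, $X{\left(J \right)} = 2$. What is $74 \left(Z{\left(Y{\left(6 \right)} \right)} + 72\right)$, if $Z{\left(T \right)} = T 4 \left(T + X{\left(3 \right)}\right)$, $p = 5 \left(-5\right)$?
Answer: $205128$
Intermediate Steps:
$p = -25$
$Y{\left(U \right)} = 25$ ($Y{\left(U \right)} = \left(U - U\right) - -25 = 0 + 25 = 25$)
$Z{\left(T \right)} = T \left(8 + 4 T\right)$ ($Z{\left(T \right)} = T 4 \left(T + 2\right) = T 4 \left(2 + T\right) = T \left(8 + 4 T\right)$)
$74 \left(Z{\left(Y{\left(6 \right)} \right)} + 72\right) = 74 \left(4 \cdot 25 \left(2 + 25\right) + 72\right) = 74 \left(4 \cdot 25 \cdot 27 + 72\right) = 74 \left(2700 + 72\right) = 74 \cdot 2772 = 205128$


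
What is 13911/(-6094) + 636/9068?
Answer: -30567291/13815098 ≈ -2.2126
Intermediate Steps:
13911/(-6094) + 636/9068 = 13911*(-1/6094) + 636*(1/9068) = -13911/6094 + 159/2267 = -30567291/13815098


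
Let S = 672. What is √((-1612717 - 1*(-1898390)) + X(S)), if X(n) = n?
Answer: √286345 ≈ 535.11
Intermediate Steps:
√((-1612717 - 1*(-1898390)) + X(S)) = √((-1612717 - 1*(-1898390)) + 672) = √((-1612717 + 1898390) + 672) = √(285673 + 672) = √286345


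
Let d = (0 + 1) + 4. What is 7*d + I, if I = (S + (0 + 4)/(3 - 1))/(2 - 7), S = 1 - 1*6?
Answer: 178/5 ≈ 35.600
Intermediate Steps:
S = -5 (S = 1 - 6 = -5)
I = ⅗ (I = (-5 + (0 + 4)/(3 - 1))/(2 - 7) = (-5 + 4/2)/(-5) = (-5 + 4*(½))*(-⅕) = (-5 + 2)*(-⅕) = -3*(-⅕) = ⅗ ≈ 0.60000)
d = 5 (d = 1 + 4 = 5)
7*d + I = 7*5 + ⅗ = 35 + ⅗ = 178/5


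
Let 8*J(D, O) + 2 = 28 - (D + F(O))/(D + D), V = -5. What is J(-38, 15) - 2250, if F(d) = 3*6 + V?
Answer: -1366049/608 ≈ -2246.8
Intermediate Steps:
F(d) = 13 (F(d) = 3*6 - 5 = 18 - 5 = 13)
J(D, O) = 13/4 - (13 + D)/(16*D) (J(D, O) = -¼ + (28 - (D + 13)/(D + D))/8 = -¼ + (28 - (13 + D)/(2*D))/8 = -¼ + (7/2 - (13 + D)/(16*D)) = 13/4 - (13 + D)/(16*D))
J(-38, 15) - 2250 = (1/16)*(-13 + 51*(-38))/(-38) - 2250 = (1/16)*(-1/38)*(-13 - 1938) - 2250 = (1/16)*(-1/38)*(-1951) - 2250 = 1951/608 - 2250 = -1366049/608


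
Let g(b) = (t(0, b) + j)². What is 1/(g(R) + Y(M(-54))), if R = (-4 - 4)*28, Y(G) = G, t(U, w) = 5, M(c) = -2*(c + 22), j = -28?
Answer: 1/593 ≈ 0.0016863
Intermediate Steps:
M(c) = -44 - 2*c (M(c) = -2*(22 + c) = -44 - 2*c)
R = -224 (R = -8*28 = -224)
g(b) = 529 (g(b) = (5 - 28)² = (-23)² = 529)
1/(g(R) + Y(M(-54))) = 1/(529 + (-44 - 2*(-54))) = 1/(529 + (-44 + 108)) = 1/(529 + 64) = 1/593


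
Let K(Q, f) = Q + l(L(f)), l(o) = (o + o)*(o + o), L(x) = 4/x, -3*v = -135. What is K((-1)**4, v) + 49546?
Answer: 100332739/2025 ≈ 49547.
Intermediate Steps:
v = 45 (v = -1/3*(-135) = 45)
l(o) = 4*o**2 (l(o) = (2*o)*(2*o) = 4*o**2)
K(Q, f) = Q + 64/f**2 (K(Q, f) = Q + 4*(4/f)**2 = Q + 4*(16/f**2) = Q + 64/f**2)
K((-1)**4, v) + 49546 = ((-1)**4 + 64/45**2) + 49546 = (1 + 64*(1/2025)) + 49546 = (1 + 64/2025) + 49546 = 2089/2025 + 49546 = 100332739/2025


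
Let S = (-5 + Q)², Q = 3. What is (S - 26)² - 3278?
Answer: -2794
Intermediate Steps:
S = 4 (S = (-5 + 3)² = (-2)² = 4)
(S - 26)² - 3278 = (4 - 26)² - 3278 = (-22)² - 3278 = 484 - 3278 = -2794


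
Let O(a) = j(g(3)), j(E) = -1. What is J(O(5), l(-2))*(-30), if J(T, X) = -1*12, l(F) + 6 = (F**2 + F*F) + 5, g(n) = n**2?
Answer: 360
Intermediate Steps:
O(a) = -1
l(F) = -1 + 2*F**2 (l(F) = -6 + ((F**2 + F*F) + 5) = -6 + ((F**2 + F**2) + 5) = -6 + (2*F**2 + 5) = -6 + (5 + 2*F**2) = -1 + 2*F**2)
J(T, X) = -12
J(O(5), l(-2))*(-30) = -12*(-30) = 360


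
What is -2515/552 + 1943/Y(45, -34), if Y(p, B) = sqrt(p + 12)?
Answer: -2515/552 + 1943*sqrt(57)/57 ≈ 252.80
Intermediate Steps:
Y(p, B) = sqrt(12 + p)
-2515/552 + 1943/Y(45, -34) = -2515/552 + 1943/(sqrt(12 + 45)) = -2515*1/552 + 1943/(sqrt(57)) = -2515/552 + 1943*(sqrt(57)/57) = -2515/552 + 1943*sqrt(57)/57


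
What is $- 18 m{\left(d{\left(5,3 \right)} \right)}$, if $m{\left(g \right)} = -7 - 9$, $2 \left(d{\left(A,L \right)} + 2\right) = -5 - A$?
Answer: $288$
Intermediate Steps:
$d{\left(A,L \right)} = - \frac{9}{2} - \frac{A}{2}$ ($d{\left(A,L \right)} = -2 + \frac{-5 - A}{2} = -2 - \left(\frac{5}{2} + \frac{A}{2}\right) = - \frac{9}{2} - \frac{A}{2}$)
$m{\left(g \right)} = -16$
$- 18 m{\left(d{\left(5,3 \right)} \right)} = \left(-18\right) \left(-16\right) = 288$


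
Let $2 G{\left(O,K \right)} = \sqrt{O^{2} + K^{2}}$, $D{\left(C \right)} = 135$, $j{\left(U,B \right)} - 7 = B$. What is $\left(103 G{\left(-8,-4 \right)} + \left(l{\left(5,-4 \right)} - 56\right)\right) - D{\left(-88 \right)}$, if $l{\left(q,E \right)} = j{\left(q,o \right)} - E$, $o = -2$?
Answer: $-182 + 206 \sqrt{5} \approx 278.63$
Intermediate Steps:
$j{\left(U,B \right)} = 7 + B$
$l{\left(q,E \right)} = 5 - E$ ($l{\left(q,E \right)} = \left(7 - 2\right) - E = 5 - E$)
$G{\left(O,K \right)} = \frac{\sqrt{K^{2} + O^{2}}}{2}$ ($G{\left(O,K \right)} = \frac{\sqrt{O^{2} + K^{2}}}{2} = \frac{\sqrt{K^{2} + O^{2}}}{2}$)
$\left(103 G{\left(-8,-4 \right)} + \left(l{\left(5,-4 \right)} - 56\right)\right) - D{\left(-88 \right)} = \left(103 \frac{\sqrt{\left(-4\right)^{2} + \left(-8\right)^{2}}}{2} + \left(\left(5 - -4\right) - 56\right)\right) - 135 = \left(103 \frac{\sqrt{16 + 64}}{2} + \left(\left(5 + 4\right) - 56\right)\right) - 135 = \left(103 \frac{\sqrt{80}}{2} + \left(9 - 56\right)\right) - 135 = \left(103 \frac{4 \sqrt{5}}{2} - 47\right) - 135 = \left(103 \cdot 2 \sqrt{5} - 47\right) - 135 = \left(206 \sqrt{5} - 47\right) - 135 = \left(-47 + 206 \sqrt{5}\right) - 135 = -182 + 206 \sqrt{5}$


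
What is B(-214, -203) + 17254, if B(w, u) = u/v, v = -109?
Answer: 1880889/109 ≈ 17256.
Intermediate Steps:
B(w, u) = -u/109 (B(w, u) = u/(-109) = u*(-1/109) = -u/109)
B(-214, -203) + 17254 = -1/109*(-203) + 17254 = 203/109 + 17254 = 1880889/109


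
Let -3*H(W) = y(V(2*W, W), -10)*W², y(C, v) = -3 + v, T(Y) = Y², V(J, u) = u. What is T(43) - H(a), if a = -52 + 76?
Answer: -647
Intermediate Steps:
a = 24
H(W) = 13*W²/3 (H(W) = -(-3 - 10)*W²/3 = -(-13)*W²/3 = 13*W²/3)
T(43) - H(a) = 43² - 13*24²/3 = 1849 - 13*576/3 = 1849 - 1*2496 = 1849 - 2496 = -647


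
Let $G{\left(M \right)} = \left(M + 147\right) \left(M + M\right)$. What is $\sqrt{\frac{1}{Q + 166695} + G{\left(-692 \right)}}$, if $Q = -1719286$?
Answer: $\frac{\sqrt{1818221216080040089}}{1552591} \approx 868.49$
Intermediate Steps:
$G{\left(M \right)} = 2 M \left(147 + M\right)$ ($G{\left(M \right)} = \left(147 + M\right) 2 M = 2 M \left(147 + M\right)$)
$\sqrt{\frac{1}{Q + 166695} + G{\left(-692 \right)}} = \sqrt{\frac{1}{-1719286 + 166695} + 2 \left(-692\right) \left(147 - 692\right)} = \sqrt{\frac{1}{-1552591} + 2 \left(-692\right) \left(-545\right)} = \sqrt{- \frac{1}{1552591} + 754280} = \sqrt{\frac{1171088339479}{1552591}} = \frac{\sqrt{1818221216080040089}}{1552591}$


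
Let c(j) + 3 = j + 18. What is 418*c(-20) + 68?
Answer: -2022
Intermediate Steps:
c(j) = 15 + j (c(j) = -3 + (j + 18) = -3 + (18 + j) = 15 + j)
418*c(-20) + 68 = 418*(15 - 20) + 68 = 418*(-5) + 68 = -2090 + 68 = -2022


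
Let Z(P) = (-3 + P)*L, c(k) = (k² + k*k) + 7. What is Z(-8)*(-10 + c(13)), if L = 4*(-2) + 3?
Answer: 18425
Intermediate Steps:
c(k) = 7 + 2*k² (c(k) = (k² + k²) + 7 = 2*k² + 7 = 7 + 2*k²)
L = -5 (L = -8 + 3 = -5)
Z(P) = 15 - 5*P (Z(P) = (-3 + P)*(-5) = 15 - 5*P)
Z(-8)*(-10 + c(13)) = (15 - 5*(-8))*(-10 + (7 + 2*13²)) = (15 + 40)*(-10 + (7 + 2*169)) = 55*(-10 + (7 + 338)) = 55*(-10 + 345) = 55*335 = 18425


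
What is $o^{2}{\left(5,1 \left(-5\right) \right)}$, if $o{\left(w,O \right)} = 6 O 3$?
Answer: $8100$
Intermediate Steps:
$o{\left(w,O \right)} = 18 O$
$o^{2}{\left(5,1 \left(-5\right) \right)} = \left(18 \cdot 1 \left(-5\right)\right)^{2} = \left(18 \left(-5\right)\right)^{2} = \left(-90\right)^{2} = 8100$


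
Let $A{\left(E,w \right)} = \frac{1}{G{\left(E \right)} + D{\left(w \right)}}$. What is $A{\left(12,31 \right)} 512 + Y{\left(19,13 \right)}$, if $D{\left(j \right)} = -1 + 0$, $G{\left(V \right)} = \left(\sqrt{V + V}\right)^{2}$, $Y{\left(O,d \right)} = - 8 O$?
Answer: $- \frac{2984}{23} \approx -129.74$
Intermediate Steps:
$G{\left(V \right)} = 2 V$ ($G{\left(V \right)} = \left(\sqrt{2 V}\right)^{2} = \left(\sqrt{2} \sqrt{V}\right)^{2} = 2 V$)
$D{\left(j \right)} = -1$
$A{\left(E,w \right)} = \frac{1}{-1 + 2 E}$ ($A{\left(E,w \right)} = \frac{1}{2 E - 1} = \frac{1}{-1 + 2 E}$)
$A{\left(12,31 \right)} 512 + Y{\left(19,13 \right)} = \frac{1}{-1 + 2 \cdot 12} \cdot 512 - 152 = \frac{1}{-1 + 24} \cdot 512 - 152 = \frac{1}{23} \cdot 512 - 152 = \frac{512}{23} - 152 = - \frac{2984}{23}$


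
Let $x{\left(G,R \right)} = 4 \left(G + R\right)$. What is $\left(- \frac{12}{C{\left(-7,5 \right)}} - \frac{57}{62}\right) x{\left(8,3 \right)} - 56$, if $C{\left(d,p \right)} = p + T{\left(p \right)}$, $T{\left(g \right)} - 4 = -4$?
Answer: $- \frac{31318}{155} \approx -202.05$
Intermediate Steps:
$T{\left(g \right)} = 0$ ($T{\left(g \right)} = 4 - 4 = 0$)
$x{\left(G,R \right)} = 4 G + 4 R$
$C{\left(d,p \right)} = p$ ($C{\left(d,p \right)} = p + 0 = p$)
$\left(- \frac{12}{C{\left(-7,5 \right)}} - \frac{57}{62}\right) x{\left(8,3 \right)} - 56 = \left(- \frac{12}{5} - \frac{57}{62}\right) \left(4 \cdot 8 + 4 \cdot 3\right) - 56 = \left(\left(-12\right) \frac{1}{5} - \frac{57}{62}\right) \left(32 + 12\right) - 56 = \left(- \frac{12}{5} - \frac{57}{62}\right) 44 - 56 = \left(- \frac{1029}{310}\right) 44 - 56 = - \frac{22638}{155} - 56 = - \frac{31318}{155}$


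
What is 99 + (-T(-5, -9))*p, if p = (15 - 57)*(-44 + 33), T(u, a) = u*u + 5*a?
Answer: 9339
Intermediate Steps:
T(u, a) = u**2 + 5*a
p = 462 (p = -42*(-11) = 462)
99 + (-T(-5, -9))*p = 99 - ((-5)**2 + 5*(-9))*462 = 99 - (25 - 45)*462 = 99 - 1*(-20)*462 = 99 + 20*462 = 99 + 9240 = 9339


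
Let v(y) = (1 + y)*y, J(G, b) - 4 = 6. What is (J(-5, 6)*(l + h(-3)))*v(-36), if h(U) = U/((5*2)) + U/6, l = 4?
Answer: 40320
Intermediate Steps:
h(U) = 4*U/15 (h(U) = U/10 + U*(⅙) = U*(⅒) + U/6 = U/10 + U/6 = 4*U/15)
J(G, b) = 10 (J(G, b) = 4 + 6 = 10)
v(y) = y*(1 + y)
(J(-5, 6)*(l + h(-3)))*v(-36) = (10*(4 + (4/15)*(-3)))*(-36*(1 - 36)) = (10*(4 - ⅘))*(-36*(-35)) = (10*(16/5))*1260 = 32*1260 = 40320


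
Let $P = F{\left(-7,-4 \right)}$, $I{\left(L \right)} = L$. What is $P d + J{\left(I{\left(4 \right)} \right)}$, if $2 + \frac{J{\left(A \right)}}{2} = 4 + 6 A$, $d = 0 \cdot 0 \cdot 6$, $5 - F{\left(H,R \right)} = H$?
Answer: $52$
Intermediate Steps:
$F{\left(H,R \right)} = 5 - H$
$d = 0$ ($d = 0 \cdot 6 = 0$)
$J{\left(A \right)} = 4 + 12 A$ ($J{\left(A \right)} = -4 + 2 \left(4 + 6 A\right) = -4 + \left(8 + 12 A\right) = 4 + 12 A$)
$P = 12$ ($P = 5 - -7 = 5 + 7 = 12$)
$P d + J{\left(I{\left(4 \right)} \right)} = 12 \cdot 0 + \left(4 + 12 \cdot 4\right) = 0 + \left(4 + 48\right) = 0 + 52 = 52$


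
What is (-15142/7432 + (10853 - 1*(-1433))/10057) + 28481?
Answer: 1064356090801/37371812 ≈ 28480.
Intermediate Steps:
(-15142/7432 + (10853 - 1*(-1433))/10057) + 28481 = (-15142*1/7432 + (10853 + 1433)*(1/10057)) + 28481 = (-7571/3716 + 12286*(1/10057)) + 28481 = (-7571/3716 + 12286/10057) + 28481 = -30486771/37371812 + 28481 = 1064356090801/37371812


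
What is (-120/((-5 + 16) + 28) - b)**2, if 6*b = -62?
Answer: 80089/1521 ≈ 52.656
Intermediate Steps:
b = -31/3 (b = (1/6)*(-62) = -31/3 ≈ -10.333)
(-120/((-5 + 16) + 28) - b)**2 = (-120/((-5 + 16) + 28) - 1*(-31/3))**2 = (-120/(11 + 28) + 31/3)**2 = (-120/39 + 31/3)**2 = (-120*1/39 + 31/3)**2 = (-40/13 + 31/3)**2 = (283/39)**2 = 80089/1521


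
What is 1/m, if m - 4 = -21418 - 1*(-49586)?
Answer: 1/28172 ≈ 3.5496e-5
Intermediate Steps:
m = 28172 (m = 4 + (-21418 - 1*(-49586)) = 4 + (-21418 + 49586) = 4 + 28168 = 28172)
1/m = 1/28172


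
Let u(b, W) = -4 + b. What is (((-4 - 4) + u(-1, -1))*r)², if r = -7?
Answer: 8281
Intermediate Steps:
(((-4 - 4) + u(-1, -1))*r)² = (((-4 - 4) + (-4 - 1))*(-7))² = ((-8 - 5)*(-7))² = (-13*(-7))² = 91² = 8281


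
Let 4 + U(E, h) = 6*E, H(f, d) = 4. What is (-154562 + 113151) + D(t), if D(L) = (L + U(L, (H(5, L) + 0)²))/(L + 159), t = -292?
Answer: -5505615/133 ≈ -41396.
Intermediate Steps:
U(E, h) = -4 + 6*E
D(L) = (-4 + 7*L)/(159 + L) (D(L) = (L + (-4 + 6*L))/(L + 159) = (-4 + 7*L)/(159 + L))
(-154562 + 113151) + D(t) = (-154562 + 113151) + (-4 + 7*(-292))/(159 - 292) = -41411 + (-4 - 2044)/(-133) = -41411 - 1/133*(-2048) = -41411 + 2048/133 = -5505615/133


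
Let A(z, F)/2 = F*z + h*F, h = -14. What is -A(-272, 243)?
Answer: 138996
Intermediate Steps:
A(z, F) = -28*F + 2*F*z (A(z, F) = 2*(F*z - 14*F) = 2*(-14*F + F*z) = -28*F + 2*F*z)
-A(-272, 243) = -2*243*(-14 - 272) = -2*243*(-286) = -1*(-138996) = 138996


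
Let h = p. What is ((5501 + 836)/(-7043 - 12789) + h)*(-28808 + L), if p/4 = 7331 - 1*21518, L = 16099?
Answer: 14303123841157/19832 ≈ 7.2121e+8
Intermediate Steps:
p = -56748 (p = 4*(7331 - 1*21518) = 4*(7331 - 21518) = 4*(-14187) = -56748)
h = -56748
((5501 + 836)/(-7043 - 12789) + h)*(-28808 + L) = ((5501 + 836)/(-7043 - 12789) - 56748)*(-28808 + 16099) = (6337/(-19832) - 56748)*(-12709) = (6337*(-1/19832) - 56748)*(-12709) = (-6337/19832 - 56748)*(-12709) = -1125432673/19832*(-12709) = 14303123841157/19832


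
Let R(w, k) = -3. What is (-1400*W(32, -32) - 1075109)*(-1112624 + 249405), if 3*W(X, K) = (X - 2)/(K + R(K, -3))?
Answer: 927709228271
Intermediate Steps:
W(X, K) = (-2 + X)/(3*(-3 + K)) (W(X, K) = ((X - 2)/(K - 3))/3 = ((-2 + X)/(-3 + K))/3 = (-2 + X)/(3*(-3 + K)))
(-1400*W(32, -32) - 1075109)*(-1112624 + 249405) = (-1400*(-2 + 32)/(3*(-3 - 32)) - 1075109)*(-1112624 + 249405) = (-1400*30/(3*(-35)) - 1075109)*(-863219) = (-1400*(-1)*30/(3*35) - 1075109)*(-863219) = (-1400*(-2/7) - 1075109)*(-863219) = (400 - 1075109)*(-863219) = -1074709*(-863219) = 927709228271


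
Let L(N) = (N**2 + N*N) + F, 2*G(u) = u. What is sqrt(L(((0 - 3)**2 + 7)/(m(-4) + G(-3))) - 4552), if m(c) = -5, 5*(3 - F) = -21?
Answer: 2*I*sqrt(4787645)/65 ≈ 67.325*I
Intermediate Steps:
F = 36/5 (F = 3 - 1/5*(-21) = 3 + 21/5 = 36/5 ≈ 7.2000)
G(u) = u/2
L(N) = 36/5 + 2*N**2 (L(N) = (N**2 + N*N) + 36/5 = (N**2 + N**2) + 36/5 = 2*N**2 + 36/5 = 36/5 + 2*N**2)
sqrt(L(((0 - 3)**2 + 7)/(m(-4) + G(-3))) - 4552) = sqrt((36/5 + 2*(((0 - 3)**2 + 7)/(-5 + (1/2)*(-3)))**2) - 4552) = sqrt((36/5 + 2*(((-3)**2 + 7)/(-5 - 3/2))**2) - 4552) = sqrt((36/5 + 2*((9 + 7)/(-13/2))**2) - 4552) = sqrt((36/5 + 2*(16*(-2/13))**2) - 4552) = sqrt((36/5 + 2*(-32/13)**2) - 4552) = sqrt((36/5 + 2*(1024/169)) - 4552) = sqrt((36/5 + 2048/169) - 4552) = sqrt(16324/845 - 4552) = sqrt(-3830116/845) = 2*I*sqrt(4787645)/65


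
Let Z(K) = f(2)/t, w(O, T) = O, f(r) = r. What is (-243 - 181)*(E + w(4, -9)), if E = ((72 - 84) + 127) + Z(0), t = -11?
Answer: -554168/11 ≈ -50379.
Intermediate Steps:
Z(K) = -2/11 (Z(K) = 2/(-11) = 2*(-1/11) = -2/11)
E = 1263/11 (E = ((72 - 84) + 127) - 2/11 = (-12 + 127) - 2/11 = 115 - 2/11 = 1263/11 ≈ 114.82)
(-243 - 181)*(E + w(4, -9)) = (-243 - 181)*(1263/11 + 4) = -424*1307/11 = -554168/11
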